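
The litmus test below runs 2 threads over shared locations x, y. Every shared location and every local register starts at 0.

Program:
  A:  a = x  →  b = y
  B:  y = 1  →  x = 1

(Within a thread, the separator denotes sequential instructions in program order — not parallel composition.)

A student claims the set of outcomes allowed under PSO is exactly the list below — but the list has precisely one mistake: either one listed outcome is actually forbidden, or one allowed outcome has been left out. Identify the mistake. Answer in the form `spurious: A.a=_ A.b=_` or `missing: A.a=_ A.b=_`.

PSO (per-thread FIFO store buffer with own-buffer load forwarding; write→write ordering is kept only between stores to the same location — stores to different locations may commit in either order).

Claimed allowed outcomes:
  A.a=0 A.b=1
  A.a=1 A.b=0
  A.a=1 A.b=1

outcome vector order: (A.a,A.b)
under PSO → (0,0); (0,1); (1,0); (1,1)
PSO∖claimed = {(0,0)}

missing: A.a=0 A.b=0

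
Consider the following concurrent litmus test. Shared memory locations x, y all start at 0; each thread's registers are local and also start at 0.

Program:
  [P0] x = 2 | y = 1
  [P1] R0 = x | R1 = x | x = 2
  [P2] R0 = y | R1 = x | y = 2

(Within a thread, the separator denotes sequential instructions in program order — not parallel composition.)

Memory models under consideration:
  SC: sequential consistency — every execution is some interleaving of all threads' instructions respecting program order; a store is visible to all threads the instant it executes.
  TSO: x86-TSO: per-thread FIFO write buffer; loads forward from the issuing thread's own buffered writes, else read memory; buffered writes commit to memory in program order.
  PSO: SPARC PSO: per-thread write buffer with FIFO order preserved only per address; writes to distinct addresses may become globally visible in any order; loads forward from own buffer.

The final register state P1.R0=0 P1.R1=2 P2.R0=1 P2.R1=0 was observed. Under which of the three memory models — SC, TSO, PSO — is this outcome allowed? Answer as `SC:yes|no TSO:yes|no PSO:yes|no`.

SC:no TSO:no PSO:yes

outcome vector order: (P1.R0,P1.R1,P2.R0,P2.R1)
SC (9): 0000, 0002, 0012, 0200, 0202, 0212, 2200, 2202, 2212
TSO (9): 0000, 0002, 0012, 0200, 0202, 0212, 2200, 2202, 2212
PSO (12): 0000, 0002, 0010, 0012, 0200, 0202, 0210, 0212, 2200, 2202, 2210, 2212
target 0210 ∈ {PSO}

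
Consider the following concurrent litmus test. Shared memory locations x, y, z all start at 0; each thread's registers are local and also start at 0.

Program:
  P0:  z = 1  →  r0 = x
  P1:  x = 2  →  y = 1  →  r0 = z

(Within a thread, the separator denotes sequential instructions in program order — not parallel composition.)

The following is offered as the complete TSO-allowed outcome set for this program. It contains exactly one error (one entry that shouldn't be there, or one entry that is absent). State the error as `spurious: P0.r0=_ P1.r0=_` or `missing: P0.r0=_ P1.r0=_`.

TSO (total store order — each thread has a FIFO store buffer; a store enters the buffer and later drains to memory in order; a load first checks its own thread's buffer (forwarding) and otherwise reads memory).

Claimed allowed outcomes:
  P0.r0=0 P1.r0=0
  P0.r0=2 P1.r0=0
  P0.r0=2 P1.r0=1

missing: P0.r0=0 P1.r0=1

outcome vector order: (P0.r0,P1.r0)
under TSO → 0/0, 0/1, 2/0, 2/1
TSO∖claimed = {0/1}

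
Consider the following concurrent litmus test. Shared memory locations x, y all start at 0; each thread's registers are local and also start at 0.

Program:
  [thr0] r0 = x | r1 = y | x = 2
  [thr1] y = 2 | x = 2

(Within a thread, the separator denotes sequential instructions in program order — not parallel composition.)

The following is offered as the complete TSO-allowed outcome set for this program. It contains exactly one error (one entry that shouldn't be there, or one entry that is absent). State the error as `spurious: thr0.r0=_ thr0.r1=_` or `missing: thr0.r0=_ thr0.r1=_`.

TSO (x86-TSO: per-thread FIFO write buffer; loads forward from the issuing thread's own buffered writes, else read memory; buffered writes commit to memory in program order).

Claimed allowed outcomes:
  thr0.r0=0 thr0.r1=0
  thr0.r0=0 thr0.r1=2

missing: thr0.r0=2 thr0.r1=2

outcome vector order: (thr0.r0,thr0.r1)
TSO (3): <0 0>; <0 2>; <2 2>
TSO∖claimed = {<2 2>}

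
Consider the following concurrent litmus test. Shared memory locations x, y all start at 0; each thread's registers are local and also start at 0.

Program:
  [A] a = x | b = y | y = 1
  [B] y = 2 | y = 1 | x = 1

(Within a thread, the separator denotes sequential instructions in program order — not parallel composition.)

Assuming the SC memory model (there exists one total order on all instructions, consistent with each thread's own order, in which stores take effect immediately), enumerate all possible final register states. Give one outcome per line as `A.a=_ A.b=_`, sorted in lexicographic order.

outcome vector order: (A.a,A.b)
|SC outcomes| = 4

A.a=0 A.b=0
A.a=0 A.b=1
A.a=0 A.b=2
A.a=1 A.b=1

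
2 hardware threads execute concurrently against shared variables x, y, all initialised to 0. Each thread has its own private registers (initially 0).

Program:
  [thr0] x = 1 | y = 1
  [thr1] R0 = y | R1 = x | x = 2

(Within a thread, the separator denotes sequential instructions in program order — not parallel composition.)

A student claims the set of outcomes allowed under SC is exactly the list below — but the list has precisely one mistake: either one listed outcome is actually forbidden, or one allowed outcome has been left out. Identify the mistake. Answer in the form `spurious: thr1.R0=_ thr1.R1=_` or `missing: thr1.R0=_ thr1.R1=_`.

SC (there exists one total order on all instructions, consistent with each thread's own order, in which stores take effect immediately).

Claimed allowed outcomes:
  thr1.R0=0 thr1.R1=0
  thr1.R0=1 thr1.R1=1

missing: thr1.R0=0 thr1.R1=1

outcome vector order: (thr1.R0,thr1.R1)
[SC] allowed = {(0,0); (0,1); (1,1)}
SC∖claimed = {(0,1)}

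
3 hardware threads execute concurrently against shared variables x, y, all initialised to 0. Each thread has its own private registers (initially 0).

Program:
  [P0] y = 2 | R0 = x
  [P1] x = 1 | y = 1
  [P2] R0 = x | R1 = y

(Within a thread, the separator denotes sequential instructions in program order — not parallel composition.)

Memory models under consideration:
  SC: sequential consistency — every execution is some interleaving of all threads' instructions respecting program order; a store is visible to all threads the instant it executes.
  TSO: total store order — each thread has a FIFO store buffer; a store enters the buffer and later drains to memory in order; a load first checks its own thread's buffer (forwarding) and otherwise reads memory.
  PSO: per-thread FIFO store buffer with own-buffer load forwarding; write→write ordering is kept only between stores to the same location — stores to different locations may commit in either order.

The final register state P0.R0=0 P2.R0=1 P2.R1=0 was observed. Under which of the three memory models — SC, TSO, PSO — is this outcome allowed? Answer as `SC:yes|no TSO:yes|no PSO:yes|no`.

SC:no TSO:yes PSO:yes

outcome vector order: (P0.R0,P2.R0,P2.R1)
[SC] allowed = {(0,0,0); (0,0,1); (0,0,2); (0,1,1); (0,1,2); (1,0,0); (1,0,1); (1,0,2); (1,1,0); (1,1,1); (1,1,2)}
[TSO] allowed = {(0,0,0); (0,0,1); (0,0,2); (0,1,0); (0,1,1); (0,1,2); (1,0,0); (1,0,1); (1,0,2); (1,1,0); (1,1,1); (1,1,2)}
[PSO] allowed = {(0,0,0); (0,0,1); (0,0,2); (0,1,0); (0,1,1); (0,1,2); (1,0,0); (1,0,1); (1,0,2); (1,1,0); (1,1,1); (1,1,2)}
target (0,1,0) ∈ {TSO,PSO}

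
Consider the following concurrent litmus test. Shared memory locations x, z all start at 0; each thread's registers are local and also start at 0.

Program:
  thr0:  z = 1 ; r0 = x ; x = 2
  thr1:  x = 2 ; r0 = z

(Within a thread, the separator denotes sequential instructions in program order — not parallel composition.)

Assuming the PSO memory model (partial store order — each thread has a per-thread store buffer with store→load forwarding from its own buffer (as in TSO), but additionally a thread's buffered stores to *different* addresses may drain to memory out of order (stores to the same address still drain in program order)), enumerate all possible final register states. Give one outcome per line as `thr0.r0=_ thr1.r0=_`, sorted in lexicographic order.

thr0.r0=0 thr1.r0=0
thr0.r0=0 thr1.r0=1
thr0.r0=2 thr1.r0=0
thr0.r0=2 thr1.r0=1

outcome vector order: (thr0.r0,thr1.r0)
|PSO outcomes| = 4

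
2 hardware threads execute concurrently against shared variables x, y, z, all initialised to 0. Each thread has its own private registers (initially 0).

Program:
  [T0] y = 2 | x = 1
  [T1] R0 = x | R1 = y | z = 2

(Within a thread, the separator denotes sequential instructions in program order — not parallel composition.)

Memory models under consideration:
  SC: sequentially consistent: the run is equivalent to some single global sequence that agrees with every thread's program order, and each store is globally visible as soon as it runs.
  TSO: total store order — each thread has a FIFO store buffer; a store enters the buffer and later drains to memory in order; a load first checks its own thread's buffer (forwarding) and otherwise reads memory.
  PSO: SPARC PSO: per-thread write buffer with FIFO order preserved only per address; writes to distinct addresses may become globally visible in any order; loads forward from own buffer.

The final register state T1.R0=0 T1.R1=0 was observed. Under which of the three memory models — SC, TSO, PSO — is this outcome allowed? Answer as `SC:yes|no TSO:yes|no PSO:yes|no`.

outcome vector order: (T1.R0,T1.R1)
[SC] allowed = {0/0, 0/2, 1/2}
[TSO] allowed = {0/0, 0/2, 1/2}
[PSO] allowed = {0/0, 0/2, 1/0, 1/2}
target 0/0 ∈ {SC,TSO,PSO}

SC:yes TSO:yes PSO:yes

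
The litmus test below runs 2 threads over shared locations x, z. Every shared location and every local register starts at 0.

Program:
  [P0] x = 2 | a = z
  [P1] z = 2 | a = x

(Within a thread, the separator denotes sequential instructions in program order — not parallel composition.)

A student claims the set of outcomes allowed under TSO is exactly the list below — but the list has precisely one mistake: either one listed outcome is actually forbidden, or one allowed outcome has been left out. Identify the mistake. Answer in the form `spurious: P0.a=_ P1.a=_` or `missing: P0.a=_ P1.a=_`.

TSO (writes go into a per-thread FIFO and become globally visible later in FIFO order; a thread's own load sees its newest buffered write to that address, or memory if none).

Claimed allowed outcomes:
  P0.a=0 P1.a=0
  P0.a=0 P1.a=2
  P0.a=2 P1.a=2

outcome vector order: (P0.a,P1.a)
TSO (4): 00; 02; 20; 22
TSO∖claimed = {20}

missing: P0.a=2 P1.a=0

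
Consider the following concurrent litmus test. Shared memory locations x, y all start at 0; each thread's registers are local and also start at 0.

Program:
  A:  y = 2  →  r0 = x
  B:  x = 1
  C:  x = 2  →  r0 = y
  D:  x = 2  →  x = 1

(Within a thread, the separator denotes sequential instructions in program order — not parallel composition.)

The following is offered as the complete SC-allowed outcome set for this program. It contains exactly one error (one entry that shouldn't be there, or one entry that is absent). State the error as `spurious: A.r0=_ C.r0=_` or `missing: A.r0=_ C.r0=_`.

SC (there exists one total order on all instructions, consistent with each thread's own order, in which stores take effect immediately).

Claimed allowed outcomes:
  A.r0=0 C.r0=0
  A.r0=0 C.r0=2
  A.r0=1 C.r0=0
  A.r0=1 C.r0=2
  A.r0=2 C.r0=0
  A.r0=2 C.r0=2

outcome vector order: (A.r0,C.r0)
under SC → 0/2 1/0 1/2 2/0 2/2
claimed∖SC = {0/0}

spurious: A.r0=0 C.r0=0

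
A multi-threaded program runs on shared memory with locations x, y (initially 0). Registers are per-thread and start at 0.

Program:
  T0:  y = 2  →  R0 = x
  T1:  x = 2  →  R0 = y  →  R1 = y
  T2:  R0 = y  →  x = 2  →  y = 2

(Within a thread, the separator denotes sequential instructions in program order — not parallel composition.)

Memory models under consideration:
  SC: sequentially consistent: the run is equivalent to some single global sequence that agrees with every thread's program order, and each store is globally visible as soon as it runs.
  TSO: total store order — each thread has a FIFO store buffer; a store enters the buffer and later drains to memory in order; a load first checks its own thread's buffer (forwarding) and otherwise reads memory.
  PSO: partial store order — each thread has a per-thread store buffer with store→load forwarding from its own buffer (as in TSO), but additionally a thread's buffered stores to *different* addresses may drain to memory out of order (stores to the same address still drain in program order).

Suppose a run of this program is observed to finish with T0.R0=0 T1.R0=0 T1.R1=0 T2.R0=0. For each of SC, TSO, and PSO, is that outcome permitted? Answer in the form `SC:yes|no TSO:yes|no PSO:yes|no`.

outcome vector order: (T0.R0,T1.R0,T1.R1,T2.R0)
SC (8): <0 2 2 0>, <0 2 2 2>, <2 0 0 0>, <2 0 0 2>, <2 0 2 0>, <2 0 2 2>, <2 2 2 0>, <2 2 2 2>
TSO (12): <0 0 0 0>, <0 0 0 2>, <0 0 2 0>, <0 0 2 2>, <0 2 2 0>, <0 2 2 2>, <2 0 0 0>, <2 0 0 2>, <2 0 2 0>, <2 0 2 2>, <2 2 2 0>, <2 2 2 2>
PSO (12): <0 0 0 0>, <0 0 0 2>, <0 0 2 0>, <0 0 2 2>, <0 2 2 0>, <0 2 2 2>, <2 0 0 0>, <2 0 0 2>, <2 0 2 0>, <2 0 2 2>, <2 2 2 0>, <2 2 2 2>
target <0 0 0 0> ∈ {TSO,PSO}

SC:no TSO:yes PSO:yes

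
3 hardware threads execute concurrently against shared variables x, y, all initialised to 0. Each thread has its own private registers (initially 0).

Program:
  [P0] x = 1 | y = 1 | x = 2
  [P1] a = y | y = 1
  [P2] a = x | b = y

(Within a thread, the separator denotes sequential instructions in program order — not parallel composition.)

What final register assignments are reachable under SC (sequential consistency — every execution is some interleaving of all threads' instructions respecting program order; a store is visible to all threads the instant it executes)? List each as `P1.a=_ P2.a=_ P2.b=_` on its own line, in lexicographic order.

P1.a=0 P2.a=0 P2.b=0
P1.a=0 P2.a=0 P2.b=1
P1.a=0 P2.a=1 P2.b=0
P1.a=0 P2.a=1 P2.b=1
P1.a=0 P2.a=2 P2.b=1
P1.a=1 P2.a=0 P2.b=0
P1.a=1 P2.a=0 P2.b=1
P1.a=1 P2.a=1 P2.b=0
P1.a=1 P2.a=1 P2.b=1
P1.a=1 P2.a=2 P2.b=1

outcome vector order: (P1.a,P2.a,P2.b)
|SC outcomes| = 10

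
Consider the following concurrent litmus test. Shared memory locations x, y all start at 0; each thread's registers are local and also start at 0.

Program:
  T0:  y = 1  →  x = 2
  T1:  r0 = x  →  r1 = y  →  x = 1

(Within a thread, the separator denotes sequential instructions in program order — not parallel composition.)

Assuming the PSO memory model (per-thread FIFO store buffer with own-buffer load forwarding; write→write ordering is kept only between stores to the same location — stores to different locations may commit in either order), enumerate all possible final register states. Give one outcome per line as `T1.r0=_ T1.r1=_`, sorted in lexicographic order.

T1.r0=0 T1.r1=0
T1.r0=0 T1.r1=1
T1.r0=2 T1.r1=0
T1.r0=2 T1.r1=1

outcome vector order: (T1.r0,T1.r1)
|PSO outcomes| = 4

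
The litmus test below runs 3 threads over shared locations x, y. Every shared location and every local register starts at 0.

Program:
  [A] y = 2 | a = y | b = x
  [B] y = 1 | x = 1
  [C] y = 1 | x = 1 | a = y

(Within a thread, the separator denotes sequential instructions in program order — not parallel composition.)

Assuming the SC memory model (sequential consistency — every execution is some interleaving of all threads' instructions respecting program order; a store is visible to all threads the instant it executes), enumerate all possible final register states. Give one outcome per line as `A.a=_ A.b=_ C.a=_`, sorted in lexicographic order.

A.a=1 A.b=0 C.a=1
A.a=1 A.b=1 C.a=1
A.a=1 A.b=1 C.a=2
A.a=2 A.b=0 C.a=1
A.a=2 A.b=0 C.a=2
A.a=2 A.b=1 C.a=1
A.a=2 A.b=1 C.a=2

outcome vector order: (A.a,A.b,C.a)
|SC outcomes| = 7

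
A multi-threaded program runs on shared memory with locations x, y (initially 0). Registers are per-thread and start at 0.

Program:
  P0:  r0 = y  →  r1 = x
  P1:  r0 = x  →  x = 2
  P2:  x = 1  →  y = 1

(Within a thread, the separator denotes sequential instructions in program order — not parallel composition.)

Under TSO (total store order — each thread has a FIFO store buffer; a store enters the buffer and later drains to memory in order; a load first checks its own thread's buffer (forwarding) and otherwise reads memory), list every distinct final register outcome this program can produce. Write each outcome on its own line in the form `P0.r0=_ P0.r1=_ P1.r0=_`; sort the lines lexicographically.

outcome vector order: (P0.r0,P0.r1,P1.r0)
|TSO outcomes| = 10

P0.r0=0 P0.r1=0 P1.r0=0
P0.r0=0 P0.r1=0 P1.r0=1
P0.r0=0 P0.r1=1 P1.r0=0
P0.r0=0 P0.r1=1 P1.r0=1
P0.r0=0 P0.r1=2 P1.r0=0
P0.r0=0 P0.r1=2 P1.r0=1
P0.r0=1 P0.r1=1 P1.r0=0
P0.r0=1 P0.r1=1 P1.r0=1
P0.r0=1 P0.r1=2 P1.r0=0
P0.r0=1 P0.r1=2 P1.r0=1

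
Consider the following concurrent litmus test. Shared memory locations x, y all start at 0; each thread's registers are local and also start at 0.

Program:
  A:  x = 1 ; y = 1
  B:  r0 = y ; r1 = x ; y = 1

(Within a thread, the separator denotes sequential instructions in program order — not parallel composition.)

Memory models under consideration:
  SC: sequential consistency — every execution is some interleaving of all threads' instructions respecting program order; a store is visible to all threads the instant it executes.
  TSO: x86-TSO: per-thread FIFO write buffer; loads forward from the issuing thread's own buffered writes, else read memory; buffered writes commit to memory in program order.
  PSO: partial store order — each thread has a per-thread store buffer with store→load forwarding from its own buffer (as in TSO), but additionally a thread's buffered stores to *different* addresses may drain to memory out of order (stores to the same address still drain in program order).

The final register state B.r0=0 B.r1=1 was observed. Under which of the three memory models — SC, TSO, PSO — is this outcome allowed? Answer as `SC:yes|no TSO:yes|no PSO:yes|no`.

SC:yes TSO:yes PSO:yes

outcome vector order: (B.r0,B.r1)
under SC → 00, 01, 11
under TSO → 00, 01, 11
under PSO → 00, 01, 10, 11
target 01 ∈ {SC,TSO,PSO}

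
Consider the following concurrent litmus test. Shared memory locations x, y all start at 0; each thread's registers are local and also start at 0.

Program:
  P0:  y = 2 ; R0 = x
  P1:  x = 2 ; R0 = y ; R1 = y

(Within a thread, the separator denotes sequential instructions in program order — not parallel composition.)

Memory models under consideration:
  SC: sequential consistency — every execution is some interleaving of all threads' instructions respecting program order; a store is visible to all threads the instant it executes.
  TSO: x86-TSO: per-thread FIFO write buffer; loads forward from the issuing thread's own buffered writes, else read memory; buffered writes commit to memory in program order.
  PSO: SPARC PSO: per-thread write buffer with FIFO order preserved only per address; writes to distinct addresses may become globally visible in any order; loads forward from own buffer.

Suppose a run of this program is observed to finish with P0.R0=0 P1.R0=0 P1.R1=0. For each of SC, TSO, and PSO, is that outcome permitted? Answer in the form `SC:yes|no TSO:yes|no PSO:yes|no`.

SC:no TSO:yes PSO:yes

outcome vector order: (P0.R0,P1.R0,P1.R1)
SC (4): (0,2,2) (2,0,0) (2,0,2) (2,2,2)
TSO (6): (0,0,0) (0,0,2) (0,2,2) (2,0,0) (2,0,2) (2,2,2)
PSO (6): (0,0,0) (0,0,2) (0,2,2) (2,0,0) (2,0,2) (2,2,2)
target (0,0,0) ∈ {TSO,PSO}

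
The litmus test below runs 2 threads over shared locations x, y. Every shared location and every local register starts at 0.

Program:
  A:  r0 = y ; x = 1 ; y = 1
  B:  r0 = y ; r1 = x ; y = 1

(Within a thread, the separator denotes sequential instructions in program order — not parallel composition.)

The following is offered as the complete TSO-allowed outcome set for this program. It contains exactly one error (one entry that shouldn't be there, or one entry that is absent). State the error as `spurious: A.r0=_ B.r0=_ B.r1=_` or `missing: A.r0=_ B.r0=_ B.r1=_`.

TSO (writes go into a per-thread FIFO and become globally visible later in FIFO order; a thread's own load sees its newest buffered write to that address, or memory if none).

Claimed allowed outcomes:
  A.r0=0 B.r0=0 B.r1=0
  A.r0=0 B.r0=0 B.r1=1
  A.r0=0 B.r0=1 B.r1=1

outcome vector order: (A.r0,B.r0,B.r1)
TSO (4): 000; 001; 011; 100
TSO∖claimed = {100}

missing: A.r0=1 B.r0=0 B.r1=0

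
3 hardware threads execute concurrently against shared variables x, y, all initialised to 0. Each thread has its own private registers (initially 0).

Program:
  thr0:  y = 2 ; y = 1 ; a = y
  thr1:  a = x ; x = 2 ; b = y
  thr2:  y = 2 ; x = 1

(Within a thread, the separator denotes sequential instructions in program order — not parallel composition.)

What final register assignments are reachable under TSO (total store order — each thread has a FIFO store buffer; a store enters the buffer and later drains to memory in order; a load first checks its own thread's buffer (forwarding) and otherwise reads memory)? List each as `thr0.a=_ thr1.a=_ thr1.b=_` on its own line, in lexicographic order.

outcome vector order: (thr0.a,thr1.a,thr1.b)
|TSO outcomes| = 9

thr0.a=1 thr1.a=0 thr1.b=0
thr0.a=1 thr1.a=0 thr1.b=1
thr0.a=1 thr1.a=0 thr1.b=2
thr0.a=1 thr1.a=1 thr1.b=1
thr0.a=1 thr1.a=1 thr1.b=2
thr0.a=2 thr1.a=0 thr1.b=0
thr0.a=2 thr1.a=0 thr1.b=1
thr0.a=2 thr1.a=0 thr1.b=2
thr0.a=2 thr1.a=1 thr1.b=2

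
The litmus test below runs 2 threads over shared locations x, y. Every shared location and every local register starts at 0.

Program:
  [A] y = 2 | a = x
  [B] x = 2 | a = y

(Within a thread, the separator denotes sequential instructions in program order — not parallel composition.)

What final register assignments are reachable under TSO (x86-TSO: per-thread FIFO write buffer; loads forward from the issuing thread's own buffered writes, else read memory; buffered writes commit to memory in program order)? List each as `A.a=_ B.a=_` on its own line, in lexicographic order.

outcome vector order: (A.a,B.a)
|TSO outcomes| = 4

A.a=0 B.a=0
A.a=0 B.a=2
A.a=2 B.a=0
A.a=2 B.a=2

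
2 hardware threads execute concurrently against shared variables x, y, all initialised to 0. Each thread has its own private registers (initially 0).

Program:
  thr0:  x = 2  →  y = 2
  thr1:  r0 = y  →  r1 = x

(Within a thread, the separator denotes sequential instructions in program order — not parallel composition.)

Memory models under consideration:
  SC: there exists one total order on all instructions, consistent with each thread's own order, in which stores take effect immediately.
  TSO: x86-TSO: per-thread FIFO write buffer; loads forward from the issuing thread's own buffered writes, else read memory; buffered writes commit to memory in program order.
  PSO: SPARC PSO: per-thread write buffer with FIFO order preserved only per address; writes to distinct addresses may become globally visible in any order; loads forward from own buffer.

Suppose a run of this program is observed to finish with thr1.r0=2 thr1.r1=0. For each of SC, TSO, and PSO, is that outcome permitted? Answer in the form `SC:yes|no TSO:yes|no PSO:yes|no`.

outcome vector order: (thr1.r0,thr1.r1)
under SC → (0,0), (0,2), (2,2)
under TSO → (0,0), (0,2), (2,2)
under PSO → (0,0), (0,2), (2,0), (2,2)
target (2,0) ∈ {PSO}

SC:no TSO:no PSO:yes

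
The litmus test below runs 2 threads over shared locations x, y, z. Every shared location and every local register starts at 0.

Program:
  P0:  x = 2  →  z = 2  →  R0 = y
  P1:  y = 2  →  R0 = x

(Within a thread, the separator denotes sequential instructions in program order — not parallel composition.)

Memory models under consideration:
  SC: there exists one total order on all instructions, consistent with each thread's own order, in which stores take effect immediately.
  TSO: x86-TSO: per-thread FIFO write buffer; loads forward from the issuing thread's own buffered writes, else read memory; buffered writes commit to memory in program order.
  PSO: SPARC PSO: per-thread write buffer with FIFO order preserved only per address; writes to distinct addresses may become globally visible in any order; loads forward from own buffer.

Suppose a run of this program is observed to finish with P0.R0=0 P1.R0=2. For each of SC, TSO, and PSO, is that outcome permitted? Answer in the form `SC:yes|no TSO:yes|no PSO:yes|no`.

outcome vector order: (P0.R0,P1.R0)
under SC → 02 20 22
under TSO → 00 02 20 22
under PSO → 00 02 20 22
target 02 ∈ {SC,TSO,PSO}

SC:yes TSO:yes PSO:yes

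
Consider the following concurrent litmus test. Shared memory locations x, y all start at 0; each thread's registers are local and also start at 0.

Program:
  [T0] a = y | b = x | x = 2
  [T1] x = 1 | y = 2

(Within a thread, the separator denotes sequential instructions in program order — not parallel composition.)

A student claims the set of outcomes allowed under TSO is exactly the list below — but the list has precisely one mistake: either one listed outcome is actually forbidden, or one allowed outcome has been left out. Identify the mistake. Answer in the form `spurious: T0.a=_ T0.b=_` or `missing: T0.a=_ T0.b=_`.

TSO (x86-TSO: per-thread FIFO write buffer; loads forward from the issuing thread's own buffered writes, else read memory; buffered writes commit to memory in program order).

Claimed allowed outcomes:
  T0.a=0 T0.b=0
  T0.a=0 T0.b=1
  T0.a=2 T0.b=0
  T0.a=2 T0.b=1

spurious: T0.a=2 T0.b=0

outcome vector order: (T0.a,T0.b)
TSO: 3 outcomes — {00; 01; 21}
claimed∖TSO = {20}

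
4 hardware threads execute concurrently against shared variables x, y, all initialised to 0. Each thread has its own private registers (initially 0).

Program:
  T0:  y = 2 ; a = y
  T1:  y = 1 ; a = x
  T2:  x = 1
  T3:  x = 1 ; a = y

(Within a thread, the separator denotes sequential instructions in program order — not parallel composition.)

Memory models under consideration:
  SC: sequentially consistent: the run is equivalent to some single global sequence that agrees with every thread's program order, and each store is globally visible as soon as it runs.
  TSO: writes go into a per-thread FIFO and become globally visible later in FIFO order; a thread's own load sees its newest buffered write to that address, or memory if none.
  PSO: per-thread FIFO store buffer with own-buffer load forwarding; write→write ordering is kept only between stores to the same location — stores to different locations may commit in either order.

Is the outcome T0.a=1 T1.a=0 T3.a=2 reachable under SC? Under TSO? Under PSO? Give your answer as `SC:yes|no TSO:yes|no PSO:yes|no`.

SC:no TSO:yes PSO:yes

outcome vector order: (T0.a,T1.a,T3.a)
SC (9): 101 110 111 112 201 202 210 211 212
TSO (12): 100 101 102 110 111 112 200 201 202 210 211 212
PSO (12): 100 101 102 110 111 112 200 201 202 210 211 212
target 102 ∈ {TSO,PSO}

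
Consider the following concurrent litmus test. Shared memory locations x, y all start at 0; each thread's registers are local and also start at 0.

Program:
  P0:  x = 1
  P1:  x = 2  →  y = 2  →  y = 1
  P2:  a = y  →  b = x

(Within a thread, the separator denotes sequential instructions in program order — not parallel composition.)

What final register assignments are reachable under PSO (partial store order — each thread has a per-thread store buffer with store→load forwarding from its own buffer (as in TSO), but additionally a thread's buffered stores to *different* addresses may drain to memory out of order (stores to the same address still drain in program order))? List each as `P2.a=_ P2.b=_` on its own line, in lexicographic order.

P2.a=0 P2.b=0
P2.a=0 P2.b=1
P2.a=0 P2.b=2
P2.a=1 P2.b=0
P2.a=1 P2.b=1
P2.a=1 P2.b=2
P2.a=2 P2.b=0
P2.a=2 P2.b=1
P2.a=2 P2.b=2

outcome vector order: (P2.a,P2.b)
|PSO outcomes| = 9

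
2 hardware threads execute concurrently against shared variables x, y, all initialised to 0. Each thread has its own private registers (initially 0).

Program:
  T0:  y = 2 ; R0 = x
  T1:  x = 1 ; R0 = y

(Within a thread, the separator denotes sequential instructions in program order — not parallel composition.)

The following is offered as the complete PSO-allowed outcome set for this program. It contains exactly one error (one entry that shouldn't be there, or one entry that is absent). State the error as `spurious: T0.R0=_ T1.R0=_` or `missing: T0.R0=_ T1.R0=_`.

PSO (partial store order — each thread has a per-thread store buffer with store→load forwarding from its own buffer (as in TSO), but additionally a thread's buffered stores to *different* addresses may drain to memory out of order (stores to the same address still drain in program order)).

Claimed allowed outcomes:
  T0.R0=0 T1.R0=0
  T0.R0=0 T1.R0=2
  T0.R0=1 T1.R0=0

missing: T0.R0=1 T1.R0=2

outcome vector order: (T0.R0,T1.R0)
[PSO] allowed = {00, 02, 10, 12}
PSO∖claimed = {12}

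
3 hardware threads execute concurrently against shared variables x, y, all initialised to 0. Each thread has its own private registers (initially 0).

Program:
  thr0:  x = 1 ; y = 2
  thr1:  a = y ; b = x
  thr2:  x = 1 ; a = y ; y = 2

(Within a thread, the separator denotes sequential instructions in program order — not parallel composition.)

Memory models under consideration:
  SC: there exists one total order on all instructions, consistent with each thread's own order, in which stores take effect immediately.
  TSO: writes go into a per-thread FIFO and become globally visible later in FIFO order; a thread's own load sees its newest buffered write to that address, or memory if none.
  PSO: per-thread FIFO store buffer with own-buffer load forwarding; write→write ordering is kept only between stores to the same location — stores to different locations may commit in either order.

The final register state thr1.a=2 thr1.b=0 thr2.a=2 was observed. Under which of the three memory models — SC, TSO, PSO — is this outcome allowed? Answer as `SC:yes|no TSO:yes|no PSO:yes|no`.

outcome vector order: (thr1.a,thr1.b,thr2.a)
SC (6): (0,0,0) (0,0,2) (0,1,0) (0,1,2) (2,1,0) (2,1,2)
TSO (6): (0,0,0) (0,0,2) (0,1,0) (0,1,2) (2,1,0) (2,1,2)
PSO (8): (0,0,0) (0,0,2) (0,1,0) (0,1,2) (2,0,0) (2,0,2) (2,1,0) (2,1,2)
target (2,0,2) ∈ {PSO}

SC:no TSO:no PSO:yes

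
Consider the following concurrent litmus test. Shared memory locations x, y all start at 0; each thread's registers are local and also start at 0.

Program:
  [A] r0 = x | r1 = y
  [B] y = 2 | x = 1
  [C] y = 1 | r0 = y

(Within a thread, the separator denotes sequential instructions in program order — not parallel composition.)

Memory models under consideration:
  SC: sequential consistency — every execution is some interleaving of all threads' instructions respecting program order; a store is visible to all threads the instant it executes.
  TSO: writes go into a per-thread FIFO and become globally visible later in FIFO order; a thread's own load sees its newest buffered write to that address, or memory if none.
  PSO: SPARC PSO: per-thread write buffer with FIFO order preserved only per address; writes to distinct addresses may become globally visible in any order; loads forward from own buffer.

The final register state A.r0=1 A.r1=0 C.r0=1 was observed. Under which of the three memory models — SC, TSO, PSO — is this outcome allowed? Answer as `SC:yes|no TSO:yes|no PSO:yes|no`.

SC:no TSO:no PSO:yes

outcome vector order: (A.r0,A.r1,C.r0)
SC (9): 001, 002, 011, 012, 021, 022, 111, 121, 122
TSO (9): 001, 002, 011, 012, 021, 022, 111, 121, 122
PSO (12): 001, 002, 011, 012, 021, 022, 101, 102, 111, 112, 121, 122
target 101 ∈ {PSO}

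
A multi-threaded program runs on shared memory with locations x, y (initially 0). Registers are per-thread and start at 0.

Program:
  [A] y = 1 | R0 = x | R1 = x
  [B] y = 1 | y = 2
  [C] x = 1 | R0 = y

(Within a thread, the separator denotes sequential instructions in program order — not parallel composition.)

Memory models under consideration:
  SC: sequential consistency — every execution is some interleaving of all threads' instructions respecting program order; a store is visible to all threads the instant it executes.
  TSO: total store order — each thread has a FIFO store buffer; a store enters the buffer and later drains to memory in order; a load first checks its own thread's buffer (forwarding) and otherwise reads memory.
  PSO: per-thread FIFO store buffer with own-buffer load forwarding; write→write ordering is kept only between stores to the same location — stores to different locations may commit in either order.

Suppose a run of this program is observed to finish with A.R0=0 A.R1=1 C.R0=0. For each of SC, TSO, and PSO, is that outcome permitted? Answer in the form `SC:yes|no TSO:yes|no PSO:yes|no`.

outcome vector order: (A.R0,A.R1,C.R0)
SC (7): (0,0,1); (0,0,2); (0,1,1); (0,1,2); (1,1,0); (1,1,1); (1,1,2)
TSO (9): (0,0,0); (0,0,1); (0,0,2); (0,1,0); (0,1,1); (0,1,2); (1,1,0); (1,1,1); (1,1,2)
PSO (9): (0,0,0); (0,0,1); (0,0,2); (0,1,0); (0,1,1); (0,1,2); (1,1,0); (1,1,1); (1,1,2)
target (0,1,0) ∈ {TSO,PSO}

SC:no TSO:yes PSO:yes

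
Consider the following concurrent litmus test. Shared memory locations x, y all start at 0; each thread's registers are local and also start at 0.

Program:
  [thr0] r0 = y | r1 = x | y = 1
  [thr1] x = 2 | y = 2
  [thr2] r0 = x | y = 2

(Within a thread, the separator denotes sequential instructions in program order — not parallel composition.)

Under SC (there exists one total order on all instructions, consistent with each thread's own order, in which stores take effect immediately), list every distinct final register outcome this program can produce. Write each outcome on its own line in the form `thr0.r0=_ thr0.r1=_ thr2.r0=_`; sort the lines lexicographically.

outcome vector order: (thr0.r0,thr0.r1,thr2.r0)
|SC outcomes| = 7

thr0.r0=0 thr0.r1=0 thr2.r0=0
thr0.r0=0 thr0.r1=0 thr2.r0=2
thr0.r0=0 thr0.r1=2 thr2.r0=0
thr0.r0=0 thr0.r1=2 thr2.r0=2
thr0.r0=2 thr0.r1=0 thr2.r0=0
thr0.r0=2 thr0.r1=2 thr2.r0=0
thr0.r0=2 thr0.r1=2 thr2.r0=2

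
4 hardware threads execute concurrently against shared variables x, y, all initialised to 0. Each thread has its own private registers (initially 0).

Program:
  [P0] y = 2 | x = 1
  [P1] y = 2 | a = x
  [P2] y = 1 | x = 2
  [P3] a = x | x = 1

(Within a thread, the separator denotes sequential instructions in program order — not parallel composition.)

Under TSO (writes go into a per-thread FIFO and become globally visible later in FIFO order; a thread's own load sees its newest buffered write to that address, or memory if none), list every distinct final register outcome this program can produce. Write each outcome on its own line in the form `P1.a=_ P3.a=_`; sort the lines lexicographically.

outcome vector order: (P1.a,P3.a)
|TSO outcomes| = 9

P1.a=0 P3.a=0
P1.a=0 P3.a=1
P1.a=0 P3.a=2
P1.a=1 P3.a=0
P1.a=1 P3.a=1
P1.a=1 P3.a=2
P1.a=2 P3.a=0
P1.a=2 P3.a=1
P1.a=2 P3.a=2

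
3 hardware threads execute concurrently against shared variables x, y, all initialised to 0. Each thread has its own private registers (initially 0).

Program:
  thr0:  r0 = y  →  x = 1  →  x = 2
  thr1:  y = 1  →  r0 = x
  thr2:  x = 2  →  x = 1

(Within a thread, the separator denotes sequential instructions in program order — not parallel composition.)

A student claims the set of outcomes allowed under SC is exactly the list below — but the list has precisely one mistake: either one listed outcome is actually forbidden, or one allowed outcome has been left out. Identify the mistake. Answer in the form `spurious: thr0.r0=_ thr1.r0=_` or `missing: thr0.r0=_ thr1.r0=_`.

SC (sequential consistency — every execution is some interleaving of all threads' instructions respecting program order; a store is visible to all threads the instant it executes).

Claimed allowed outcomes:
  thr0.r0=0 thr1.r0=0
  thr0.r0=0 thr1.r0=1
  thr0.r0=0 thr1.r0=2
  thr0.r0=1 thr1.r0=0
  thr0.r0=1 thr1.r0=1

missing: thr0.r0=1 thr1.r0=2

outcome vector order: (thr0.r0,thr1.r0)
[SC] allowed = {00 01 02 10 11 12}
SC∖claimed = {12}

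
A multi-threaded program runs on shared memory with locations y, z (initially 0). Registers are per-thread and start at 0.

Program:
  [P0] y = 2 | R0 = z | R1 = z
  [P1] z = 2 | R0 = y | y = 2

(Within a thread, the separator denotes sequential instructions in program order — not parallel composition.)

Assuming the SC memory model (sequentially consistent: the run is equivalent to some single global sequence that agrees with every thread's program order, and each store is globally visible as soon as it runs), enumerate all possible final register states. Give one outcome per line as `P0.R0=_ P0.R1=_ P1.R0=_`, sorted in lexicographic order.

outcome vector order: (P0.R0,P0.R1,P1.R0)
|SC outcomes| = 4

P0.R0=0 P0.R1=0 P1.R0=2
P0.R0=0 P0.R1=2 P1.R0=2
P0.R0=2 P0.R1=2 P1.R0=0
P0.R0=2 P0.R1=2 P1.R0=2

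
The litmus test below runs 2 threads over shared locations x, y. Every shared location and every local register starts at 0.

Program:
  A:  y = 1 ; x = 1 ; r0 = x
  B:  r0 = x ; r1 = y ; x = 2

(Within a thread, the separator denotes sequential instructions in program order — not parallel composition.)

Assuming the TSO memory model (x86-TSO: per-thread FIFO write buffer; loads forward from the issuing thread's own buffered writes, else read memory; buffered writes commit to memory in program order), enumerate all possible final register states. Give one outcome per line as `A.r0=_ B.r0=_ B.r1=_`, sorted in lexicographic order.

outcome vector order: (A.r0,B.r0,B.r1)
|TSO outcomes| = 6

A.r0=1 B.r0=0 B.r1=0
A.r0=1 B.r0=0 B.r1=1
A.r0=1 B.r0=1 B.r1=1
A.r0=2 B.r0=0 B.r1=0
A.r0=2 B.r0=0 B.r1=1
A.r0=2 B.r0=1 B.r1=1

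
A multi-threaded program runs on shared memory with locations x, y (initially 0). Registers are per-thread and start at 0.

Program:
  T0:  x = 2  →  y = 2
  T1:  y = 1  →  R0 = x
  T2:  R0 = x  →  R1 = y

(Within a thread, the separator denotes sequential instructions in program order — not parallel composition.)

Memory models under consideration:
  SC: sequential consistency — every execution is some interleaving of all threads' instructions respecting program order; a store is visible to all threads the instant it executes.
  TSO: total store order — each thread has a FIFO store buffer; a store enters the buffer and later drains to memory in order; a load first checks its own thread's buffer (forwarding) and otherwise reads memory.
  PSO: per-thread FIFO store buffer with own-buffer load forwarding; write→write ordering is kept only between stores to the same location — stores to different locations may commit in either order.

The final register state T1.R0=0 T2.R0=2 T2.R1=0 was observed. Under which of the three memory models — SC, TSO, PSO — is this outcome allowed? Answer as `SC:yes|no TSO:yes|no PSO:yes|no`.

SC:no TSO:yes PSO:yes

outcome vector order: (T1.R0,T2.R0,T2.R1)
under SC → <0 0 0>; <0 0 1>; <0 0 2>; <0 2 1>; <0 2 2>; <2 0 0>; <2 0 1>; <2 0 2>; <2 2 0>; <2 2 1>; <2 2 2>
under TSO → <0 0 0>; <0 0 1>; <0 0 2>; <0 2 0>; <0 2 1>; <0 2 2>; <2 0 0>; <2 0 1>; <2 0 2>; <2 2 0>; <2 2 1>; <2 2 2>
under PSO → <0 0 0>; <0 0 1>; <0 0 2>; <0 2 0>; <0 2 1>; <0 2 2>; <2 0 0>; <2 0 1>; <2 0 2>; <2 2 0>; <2 2 1>; <2 2 2>
target <0 2 0> ∈ {TSO,PSO}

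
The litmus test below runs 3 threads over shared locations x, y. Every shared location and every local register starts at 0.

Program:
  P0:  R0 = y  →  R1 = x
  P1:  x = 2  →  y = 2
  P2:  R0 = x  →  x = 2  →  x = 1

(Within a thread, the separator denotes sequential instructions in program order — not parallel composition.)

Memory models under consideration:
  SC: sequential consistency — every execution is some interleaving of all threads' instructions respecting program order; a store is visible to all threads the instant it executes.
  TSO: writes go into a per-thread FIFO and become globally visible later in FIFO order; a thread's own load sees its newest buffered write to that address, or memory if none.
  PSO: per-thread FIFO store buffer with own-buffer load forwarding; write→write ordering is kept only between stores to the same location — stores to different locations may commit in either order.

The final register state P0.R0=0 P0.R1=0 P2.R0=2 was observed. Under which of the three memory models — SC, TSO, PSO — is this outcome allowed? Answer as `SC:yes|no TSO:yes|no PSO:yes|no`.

outcome vector order: (P0.R0,P0.R1,P2.R0)
SC (10): 0/0/0, 0/0/2, 0/1/0, 0/1/2, 0/2/0, 0/2/2, 2/1/0, 2/1/2, 2/2/0, 2/2/2
TSO (10): 0/0/0, 0/0/2, 0/1/0, 0/1/2, 0/2/0, 0/2/2, 2/1/0, 2/1/2, 2/2/0, 2/2/2
PSO (12): 0/0/0, 0/0/2, 0/1/0, 0/1/2, 0/2/0, 0/2/2, 2/0/0, 2/0/2, 2/1/0, 2/1/2, 2/2/0, 2/2/2
target 0/0/2 ∈ {SC,TSO,PSO}

SC:yes TSO:yes PSO:yes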